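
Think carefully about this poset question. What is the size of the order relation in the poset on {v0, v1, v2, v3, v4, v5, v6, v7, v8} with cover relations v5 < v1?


The order relation is {(a,b) : a <= b}, reflexive so it includes (a,a).
Examples: (v0,v0), (v1,v1), (v2,v2), (v3,v3), (v4,v4), ...
Total ordered pairs: 10


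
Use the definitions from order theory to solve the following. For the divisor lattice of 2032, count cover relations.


A cover relation a -< b holds when a < b with no c strictly between.
Cover relations:
  1 -< 2
  1 -< 127
  2 -< 4
  2 -< 254
  4 -< 8
  4 -< 508
  8 -< 16
  8 -< 1016
  ...5 more
Total: 13


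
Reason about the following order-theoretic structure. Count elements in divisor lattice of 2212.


Divisors of 2212: [1, 2, 4, 7, 14, 28, 79, 158, 316, 553, 1106, 2212]
Count: 12


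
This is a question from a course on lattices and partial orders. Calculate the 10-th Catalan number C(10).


C(n) = C(2n, n) / (n+1).
C(20, 10) = 184756
C(10) = 184756 / 11 = 16796


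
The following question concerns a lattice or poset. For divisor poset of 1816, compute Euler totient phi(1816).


phi(n) = n * prod_{p|n} (1 - 1/p).
Prime divisors of 1816: [2, 227]
phi(1816) = 1816 * (1 - 1/2) * (1 - 1/227)
phi(1816) = 904


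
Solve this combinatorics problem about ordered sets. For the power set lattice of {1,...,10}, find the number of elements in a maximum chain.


A chain is a totally ordered subset; we count the number of elements in a maximum chain.
Compute, for each element x, the size of the longest chain ending at x:
  {}: 1
  {1}: 2
  {2}: 2
  {3}: 2
  {4}: 2
  {5}: 2
  ...
A maximum chain: {} < {1} < {1,2} < {1,2,3} < {1,2,3,4} < {1,2,3,4,5} < {1,2,3,4,5,6} < {1,2,3,4,5,6,7} < {1,2,3,4,5,6,7,8} < {1,2,3,4,5,6,7,8,9} < {1,2,3,4,5,6,7,8,9,10}
Number of elements in the longest chain: 11


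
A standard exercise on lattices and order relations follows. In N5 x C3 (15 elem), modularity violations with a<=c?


Modular law: if a <= c then a v (b ^ c) = (a v b) ^ c.
Check all triples (a,b,c) with a <= c among 15 elements.
  e.g. a=(a,0), b=(c,0), c=(b,0): lhs=(a,0) != rhs=(b,0)
  e.g. a=(a,0), b=(c,1), c=(b,0): lhs=(a,0) != rhs=(b,0)
Total violating triples: 18


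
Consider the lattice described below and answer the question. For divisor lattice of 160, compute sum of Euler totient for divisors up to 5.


Divisors of 160 up to 5: [1, 2, 4, 5]
phi values: [1, 1, 2, 4]
Sum = 8


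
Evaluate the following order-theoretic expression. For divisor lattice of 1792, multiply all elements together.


Divisors of 1792: [1, 2, 4, 7, 8, 14, 16, 28, 32, 56, 64, 112, 128, 224, 256, 448, 896, 1792]
Product = n^(d(n)/2) = 1792^(18/2)
Product = 190564521159693895182919401472


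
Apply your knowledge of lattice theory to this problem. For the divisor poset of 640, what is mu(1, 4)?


In a divisor lattice, mu(a,b) = mu(b/a) where mu is the classical Mobius function.
b/a = 4/1 = 4
Prime factorization of 4: primes [2]
4 is not squarefree, so mu(4) = 0


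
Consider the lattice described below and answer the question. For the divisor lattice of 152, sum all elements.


sigma(n) = sum of divisors.
Divisors of 152: [1, 2, 4, 8, 19, 38, 76, 152]
Sum = 300


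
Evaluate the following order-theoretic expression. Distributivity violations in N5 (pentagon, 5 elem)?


Distributive law: a ^ (b v c) = (a ^ b) v (a ^ c).
Check all 5^3 = 125 ordered triples (a,b,c).
  e.g. a=b, b=a, c=c: lhs=b != rhs=a
  e.g. a=b, b=c, c=a: lhs=b != rhs=a
Total violating triples: 2


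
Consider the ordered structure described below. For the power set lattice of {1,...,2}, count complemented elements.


An element a is complemented if some b has a meet b = bottom, a join b = top.
every subset A has complement S\A, so all elements are complemented.
Complemented elements: {}, {1}, {2}, {1,2}
Count: 4


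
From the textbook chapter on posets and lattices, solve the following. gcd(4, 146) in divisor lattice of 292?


Meet=gcd.
gcd(4,146)=2


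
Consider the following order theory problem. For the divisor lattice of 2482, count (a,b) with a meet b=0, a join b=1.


Complement pair (a,b): a meet b = bottom, a join b = top.
Here: gcd(a,b)=1 and lcm(a,b)=2482, i.e. a*b=2482 with a,b coprime.
Pairs found: (1,2482), (2,1241), (17,146), (34,73), ... (4 more)
Total ordered pairs: 8


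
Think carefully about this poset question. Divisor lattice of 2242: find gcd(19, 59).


In a divisor lattice, meet = gcd (greatest common divisor).
By Euclidean algorithm or factoring: gcd(19,59) = 1


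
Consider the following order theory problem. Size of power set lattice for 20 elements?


Power set = 2^n.
2^20 = 1048576


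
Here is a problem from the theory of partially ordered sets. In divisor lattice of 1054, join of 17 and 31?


In a divisor lattice, join = lcm (least common multiple).
gcd(17,31) = 1
lcm(17,31) = 17*31/gcd = 527/1 = 527


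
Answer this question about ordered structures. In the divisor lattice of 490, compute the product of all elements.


Divisors of 490: [1, 2, 5, 7, 10, 14, 35, 49, 70, 98, 245, 490]
Product = n^(d(n)/2) = 490^(12/2)
Product = 13841287201000000


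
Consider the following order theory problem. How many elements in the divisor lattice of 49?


Divisors of 49: [1, 7, 49]
Count: 3


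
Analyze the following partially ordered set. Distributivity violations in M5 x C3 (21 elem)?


Distributive law: a ^ (b v c) = (a ^ b) v (a ^ c).
Check all 21^3 = 9261 ordered triples (a,b,c).
  e.g. a=(a1,0), b=(a2,0), c=(a3,0): lhs=(a1,0) != rhs=(0,0)
  e.g. a=(a1,0), b=(a2,0), c=(a3,1): lhs=(a1,0) != rhs=(0,0)
Total violating triples: 1620


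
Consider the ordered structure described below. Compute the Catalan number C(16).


C(n) = C(2n, n) / (n+1).
C(32, 16) = 601080390
C(16) = 601080390 / 17 = 35357670


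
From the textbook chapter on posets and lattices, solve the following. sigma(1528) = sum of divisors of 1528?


sigma(n) = sum of divisors.
Divisors of 1528: [1, 2, 4, 8, 191, 382, 764, 1528]
Sum = 2880


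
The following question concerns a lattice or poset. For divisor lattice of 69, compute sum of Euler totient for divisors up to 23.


Divisors of 69 up to 23: [1, 3, 23]
phi values: [1, 2, 22]
Sum = 25


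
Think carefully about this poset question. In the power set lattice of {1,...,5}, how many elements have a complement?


An element a is complemented if some b has a meet b = bottom, a join b = top.
every subset A has complement S\A, so all elements are complemented.
Complemented elements: {}, {1}, {2}, {3}, {4}, {5}, ... (26 more)
Count: 32


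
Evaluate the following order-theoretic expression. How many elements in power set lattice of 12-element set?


Power set = 2^n.
2^12 = 4096


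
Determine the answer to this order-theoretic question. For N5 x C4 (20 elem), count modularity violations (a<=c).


Modular law: if a <= c then a v (b ^ c) = (a v b) ^ c.
Check all triples (a,b,c) with a <= c among 20 elements.
  e.g. a=(a,0), b=(c,0), c=(b,0): lhs=(a,0) != rhs=(b,0)
  e.g. a=(a,0), b=(c,1), c=(b,0): lhs=(a,0) != rhs=(b,0)
Total violating triples: 40


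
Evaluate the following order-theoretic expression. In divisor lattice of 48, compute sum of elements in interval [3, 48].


Interval [3,48] in divisors of 48: [3, 6, 12, 24, 48]
Sum = 93


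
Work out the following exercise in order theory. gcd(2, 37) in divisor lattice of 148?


Meet=gcd.
gcd(2,37)=1


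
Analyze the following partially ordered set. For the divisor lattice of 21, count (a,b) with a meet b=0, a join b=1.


Complement pair (a,b): a meet b = bottom, a join b = top.
Here: gcd(a,b)=1 and lcm(a,b)=21, i.e. a*b=21 with a,b coprime.
Pairs found: (1,21), (3,7), (7,3), (21,1)
Total ordered pairs: 4


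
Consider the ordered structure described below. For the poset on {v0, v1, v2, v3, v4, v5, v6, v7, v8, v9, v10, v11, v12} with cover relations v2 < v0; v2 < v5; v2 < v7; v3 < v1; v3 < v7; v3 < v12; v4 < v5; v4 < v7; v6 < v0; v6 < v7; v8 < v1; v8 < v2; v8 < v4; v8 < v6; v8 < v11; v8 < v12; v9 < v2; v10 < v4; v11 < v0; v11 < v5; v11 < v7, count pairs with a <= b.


The order relation is {(a,b) : a <= b}, reflexive so it includes (a,a).
Examples: (v0,v0), (v1,v1), (v10,v10), (v10,v4), (v10,v5), ...
Total ordered pairs: 42


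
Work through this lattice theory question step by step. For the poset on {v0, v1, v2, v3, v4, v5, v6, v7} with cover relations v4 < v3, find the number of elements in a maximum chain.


A chain is a totally ordered subset; we count the number of elements in a maximum chain.
Compute, for each element x, the size of the longest chain ending at x:
  v0: 1
  v1: 1
  v2: 1
  v4: 1
  v5: 1
  v6: 1
  ...
A maximum chain: v4 < v3
Number of elements in the longest chain: 2


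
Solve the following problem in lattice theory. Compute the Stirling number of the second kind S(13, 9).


S(n,k) = k*S(n-1,k) + S(n-1,k-1).
S(12,9) = 22275, S(12,8) = 159027
S(13,9) = 9*22275 + 159027 = 200475 + 159027
S(13,9) = 359502


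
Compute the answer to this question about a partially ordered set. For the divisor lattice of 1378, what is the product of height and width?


Height = length of longest chain minus 1; width = size of largest antichain.
A maximum chain: 1 | 53 | 689 | 1378  (height 3).
A maximum antichain: {2, 13, 53}  (width 3).
Product = 3 * 3 = 9


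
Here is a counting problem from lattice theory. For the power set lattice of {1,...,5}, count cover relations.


A cover relation a -< b holds when a < b with no c strictly between.
Cover relations:
  {} -< {1}
  {} -< {2}
  {} -< {3}
  {} -< {4}
  {} -< {5}
  {1} -< {1,2}
  {1} -< {1,3}
  {1} -< {1,4}
  ...72 more
Total: 80


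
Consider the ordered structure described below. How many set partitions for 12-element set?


B(n) = number of set partitions of an n-element set.
B(n) satisfies the recurrence: B(n+1) = sum_k C(n,k)*B(k).
B(12) = 4213597


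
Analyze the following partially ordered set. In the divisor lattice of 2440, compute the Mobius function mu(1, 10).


In a divisor lattice, mu(a,b) = mu(b/a) where mu is the classical Mobius function.
b/a = 10/1 = 10
Prime factorization of 10: primes [2, 5]
10 is squarefree with 2 prime factor(s), so mu(10) = (-1)^2 = 1


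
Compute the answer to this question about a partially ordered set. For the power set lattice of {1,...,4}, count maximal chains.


A maximal chain goes from the minimum element to a maximal element via cover relations.
Counting all min-to-max paths in the cover graph.
Total maximal chains: 24


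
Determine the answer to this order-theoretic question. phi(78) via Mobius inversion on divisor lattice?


phi(n) = n * prod_{p|n} (1 - 1/p).
Prime divisors of 78: [2, 3, 13]
phi(78) = 78 * (1 - 1/2) * (1 - 1/3) * (1 - 1/13)
phi(78) = 24


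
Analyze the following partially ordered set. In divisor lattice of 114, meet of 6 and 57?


In a divisor lattice, meet = gcd (greatest common divisor).
By Euclidean algorithm or factoring: gcd(6,57) = 3


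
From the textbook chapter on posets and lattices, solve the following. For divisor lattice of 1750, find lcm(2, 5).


In a divisor lattice, join = lcm (least common multiple).
Compute lcm iteratively: start with first element, then lcm(current, next).
Elements: [2, 5]
lcm(2,5) = 10
Final lcm = 10


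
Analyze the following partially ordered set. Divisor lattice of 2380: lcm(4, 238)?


Join=lcm.
gcd(4,238)=2
lcm=476


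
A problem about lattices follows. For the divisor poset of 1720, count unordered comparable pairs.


A comparable pair {a,b} has a < b or b < a in the order.
Count unordered pairs where one element is strictly below the other.
Examples: {1,2}, {1,4}, {1,5}, {1,8}, ...
Total comparable pairs: 74


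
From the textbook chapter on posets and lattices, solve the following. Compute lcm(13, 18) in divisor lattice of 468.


In a divisor lattice, join = lcm (least common multiple).
gcd(13,18) = 1
lcm(13,18) = 13*18/gcd = 234/1 = 234


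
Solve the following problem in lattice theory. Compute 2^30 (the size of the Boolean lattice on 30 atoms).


Power set = 2^n.
2^30 = 1073741824


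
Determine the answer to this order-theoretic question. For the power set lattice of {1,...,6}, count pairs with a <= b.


The order relation is {(a,b) : a <= b}, reflexive so it includes (a,a).
Examples: ({},{}), ({},{1,2}), ({},{1,2,3}), ({},{1,2,3,4}), ({},{1,2,3,4,5}), ...
Total ordered pairs: 729


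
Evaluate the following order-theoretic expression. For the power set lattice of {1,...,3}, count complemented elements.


An element a is complemented if some b has a meet b = bottom, a join b = top.
every subset A has complement S\A, so all elements are complemented.
Complemented elements: {}, {1}, {2}, {3}, {1,2}, {1,3}, ... (2 more)
Count: 8


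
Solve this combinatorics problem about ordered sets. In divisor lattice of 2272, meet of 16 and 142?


In a divisor lattice, meet = gcd (greatest common divisor).
By Euclidean algorithm or factoring: gcd(16,142) = 2


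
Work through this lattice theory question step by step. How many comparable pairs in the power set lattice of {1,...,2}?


A comparable pair {a,b} has a < b or b < a in the order.
Count unordered pairs where one element is strictly below the other.
Examples: {{},{1}}, {{},{2}}, {{},{1,2}}, {{1},{1,2}}, ...
Total comparable pairs: 5


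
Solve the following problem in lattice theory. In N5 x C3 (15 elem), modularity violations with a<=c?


Modular law: if a <= c then a v (b ^ c) = (a v b) ^ c.
Check all triples (a,b,c) with a <= c among 15 elements.
  e.g. a=(a,0), b=(c,0), c=(b,0): lhs=(a,0) != rhs=(b,0)
  e.g. a=(a,0), b=(c,1), c=(b,0): lhs=(a,0) != rhs=(b,0)
Total violating triples: 18


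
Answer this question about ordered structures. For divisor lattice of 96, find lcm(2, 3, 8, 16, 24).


In a divisor lattice, join = lcm (least common multiple).
Compute lcm iteratively: start with first element, then lcm(current, next).
Elements: [2, 3, 8, 16, 24]
lcm(2,3) = 6
lcm(6,8) = 24
lcm(24,16) = 48
lcm(48,24) = 48
Final lcm = 48


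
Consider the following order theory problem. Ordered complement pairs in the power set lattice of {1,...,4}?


Complement pair (a,b): a meet b = bottom, a join b = top.
Here: A intersect B = {} and A union B = {1,...,4}.
Pairs found: ({},{1,2,3,4}), ({1},{2,3,4}), ({2},{1,3,4}), ({3},{1,2,4}), ... (12 more)
Total ordered pairs: 16


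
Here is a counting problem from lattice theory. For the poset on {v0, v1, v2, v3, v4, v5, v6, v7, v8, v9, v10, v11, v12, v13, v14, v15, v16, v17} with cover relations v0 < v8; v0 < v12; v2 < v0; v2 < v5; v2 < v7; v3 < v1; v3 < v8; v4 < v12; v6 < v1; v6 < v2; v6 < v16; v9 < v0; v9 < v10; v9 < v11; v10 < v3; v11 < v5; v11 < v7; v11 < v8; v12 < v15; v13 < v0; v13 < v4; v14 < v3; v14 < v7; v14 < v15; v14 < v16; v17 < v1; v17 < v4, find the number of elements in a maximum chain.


A chain is a totally ordered subset; we count the number of elements in a maximum chain.
Compute, for each element x, the size of the longest chain ending at x:
  v6: 1
  v9: 1
  v13: 1
  v14: 1
  v17: 1
  v2: 2
  ...
A maximum chain: v6 < v2 < v0 < v12 < v15
Number of elements in the longest chain: 5


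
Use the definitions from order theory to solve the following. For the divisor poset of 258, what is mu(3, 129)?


In a divisor lattice, mu(a,b) = mu(b/a) where mu is the classical Mobius function.
b/a = 129/3 = 43
Prime factorization of 43: primes [43]
43 is squarefree with 1 prime factor(s), so mu(43) = (-1)^1 = -1


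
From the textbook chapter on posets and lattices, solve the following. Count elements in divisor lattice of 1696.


Divisors of 1696: [1, 2, 4, 8, 16, 32, 53, 106, 212, 424, 848, 1696]
Count: 12


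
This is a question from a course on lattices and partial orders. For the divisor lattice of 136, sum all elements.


sigma(n) = sum of divisors.
Divisors of 136: [1, 2, 4, 8, 17, 34, 68, 136]
Sum = 270


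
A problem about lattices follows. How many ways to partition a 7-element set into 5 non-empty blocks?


S(n,k) = k*S(n-1,k) + S(n-1,k-1).
S(6,5) = 15, S(6,4) = 65
S(7,5) = 5*15 + 65 = 75 + 65
S(7,5) = 140


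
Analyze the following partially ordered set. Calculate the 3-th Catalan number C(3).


C(n) = C(2n, n) / (n+1).
C(6, 3) = 20
C(3) = 20 / 4 = 5


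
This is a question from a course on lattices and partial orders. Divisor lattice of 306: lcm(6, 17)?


Join=lcm.
gcd(6,17)=1
lcm=102


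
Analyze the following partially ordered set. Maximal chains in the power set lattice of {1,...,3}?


A maximal chain goes from the minimum element to a maximal element via cover relations.
Counting all min-to-max paths in the cover graph.
Total maximal chains: 6


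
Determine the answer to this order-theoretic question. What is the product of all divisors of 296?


Divisors of 296: [1, 2, 4, 8, 37, 74, 148, 296]
Product = n^(d(n)/2) = 296^(8/2)
Product = 7676563456


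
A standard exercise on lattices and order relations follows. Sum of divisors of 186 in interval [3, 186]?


Interval [3,186] in divisors of 186: [3, 6, 93, 186]
Sum = 288


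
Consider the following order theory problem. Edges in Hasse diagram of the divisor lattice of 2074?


A cover relation a -< b holds when a < b with no c strictly between.
Cover relations:
  1 -< 2
  1 -< 17
  1 -< 61
  2 -< 34
  2 -< 122
  17 -< 34
  17 -< 1037
  34 -< 2074
  ...4 more
Total: 12


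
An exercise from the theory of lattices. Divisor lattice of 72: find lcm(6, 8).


In a divisor lattice, join = lcm (least common multiple).
gcd(6,8) = 2
lcm(6,8) = 6*8/gcd = 48/2 = 24


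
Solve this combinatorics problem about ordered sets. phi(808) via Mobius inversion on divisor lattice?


phi(n) = n * prod_{p|n} (1 - 1/p).
Prime divisors of 808: [2, 101]
phi(808) = 808 * (1 - 1/2) * (1 - 1/101)
phi(808) = 400


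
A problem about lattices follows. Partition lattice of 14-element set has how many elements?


B(n) = number of set partitions of an n-element set.
B(n) satisfies the recurrence: B(n+1) = sum_k C(n,k)*B(k).
B(14) = 190899322


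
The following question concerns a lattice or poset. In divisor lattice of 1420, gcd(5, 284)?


Meet=gcd.
gcd(5,284)=1


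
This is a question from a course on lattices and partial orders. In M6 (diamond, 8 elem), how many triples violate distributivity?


Distributive law: a ^ (b v c) = (a ^ b) v (a ^ c).
Check all 8^3 = 512 ordered triples (a,b,c).
  e.g. a=a1, b=a2, c=a3: lhs=a1 != rhs=0
  e.g. a=a1, b=a2, c=a4: lhs=a1 != rhs=0
Total violating triples: 120


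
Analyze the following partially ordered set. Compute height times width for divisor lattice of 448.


Height = length of longest chain minus 1; width = size of largest antichain.
A maximum chain: 1 | 7 | 14 | 28 | 56 | 112 | 224 | 448  (height 7).
A maximum antichain: {2, 7}  (width 2).
Product = 7 * 2 = 14


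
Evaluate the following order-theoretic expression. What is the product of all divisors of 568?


Divisors of 568: [1, 2, 4, 8, 71, 142, 284, 568]
Product = n^(d(n)/2) = 568^(8/2)
Product = 104086245376


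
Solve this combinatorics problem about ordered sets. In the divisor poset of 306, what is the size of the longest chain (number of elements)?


A chain is a totally ordered subset; we count the number of elements in a maximum chain.
Compute, for each element x, the size of the longest chain ending at x:
  1: 1
  2: 2
  3: 2
  17: 2
  9: 3
  6: 3
  ...
A maximum chain: 1 < 2 < 6 < 18 < 306
Number of elements in the longest chain: 5


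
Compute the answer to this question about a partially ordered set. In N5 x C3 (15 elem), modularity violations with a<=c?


Modular law: if a <= c then a v (b ^ c) = (a v b) ^ c.
Check all triples (a,b,c) with a <= c among 15 elements.
  e.g. a=(a,0), b=(c,0), c=(b,0): lhs=(a,0) != rhs=(b,0)
  e.g. a=(a,0), b=(c,1), c=(b,0): lhs=(a,0) != rhs=(b,0)
Total violating triples: 18


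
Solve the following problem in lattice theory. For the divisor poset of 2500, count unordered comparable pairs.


A comparable pair {a,b} has a < b or b < a in the order.
Count unordered pairs where one element is strictly below the other.
Examples: {1,2}, {1,4}, {1,5}, {1,10}, ...
Total comparable pairs: 75


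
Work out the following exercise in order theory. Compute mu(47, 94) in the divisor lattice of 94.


In a divisor lattice, mu(a,b) = mu(b/a) where mu is the classical Mobius function.
b/a = 94/47 = 2
Prime factorization of 2: primes [2]
2 is squarefree with 1 prime factor(s), so mu(2) = (-1)^1 = -1


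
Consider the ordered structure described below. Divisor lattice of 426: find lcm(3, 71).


In a divisor lattice, join = lcm (least common multiple).
gcd(3,71) = 1
lcm(3,71) = 3*71/gcd = 213/1 = 213


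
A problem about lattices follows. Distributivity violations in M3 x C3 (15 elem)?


Distributive law: a ^ (b v c) = (a ^ b) v (a ^ c).
Check all 15^3 = 3375 ordered triples (a,b,c).
  e.g. a=(a1,0), b=(a2,0), c=(a3,0): lhs=(a1,0) != rhs=(0,0)
  e.g. a=(a1,0), b=(a2,0), c=(a3,1): lhs=(a1,0) != rhs=(0,0)
Total violating triples: 162


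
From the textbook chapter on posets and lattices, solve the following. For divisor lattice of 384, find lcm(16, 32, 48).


In a divisor lattice, join = lcm (least common multiple).
Compute lcm iteratively: start with first element, then lcm(current, next).
Elements: [16, 32, 48]
lcm(16,32) = 32
lcm(32,48) = 96
Final lcm = 96


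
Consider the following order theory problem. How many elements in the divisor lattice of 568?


Divisors of 568: [1, 2, 4, 8, 71, 142, 284, 568]
Count: 8


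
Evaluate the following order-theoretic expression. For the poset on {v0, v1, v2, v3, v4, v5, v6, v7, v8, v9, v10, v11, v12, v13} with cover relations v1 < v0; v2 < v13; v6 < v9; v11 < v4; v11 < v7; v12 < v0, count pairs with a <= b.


The order relation is {(a,b) : a <= b}, reflexive so it includes (a,a).
Examples: (v0,v0), (v1,v0), (v1,v1), (v10,v10), (v11,v11), ...
Total ordered pairs: 20


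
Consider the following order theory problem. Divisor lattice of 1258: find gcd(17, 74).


In a divisor lattice, meet = gcd (greatest common divisor).
By Euclidean algorithm or factoring: gcd(17,74) = 1


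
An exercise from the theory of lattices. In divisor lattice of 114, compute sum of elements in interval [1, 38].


Interval [1,38] in divisors of 114: [1, 2, 19, 38]
Sum = 60


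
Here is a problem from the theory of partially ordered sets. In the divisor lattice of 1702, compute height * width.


Height = length of longest chain minus 1; width = size of largest antichain.
A maximum chain: 1 | 37 | 851 | 1702  (height 3).
A maximum antichain: {2, 23, 37}  (width 3).
Product = 3 * 3 = 9


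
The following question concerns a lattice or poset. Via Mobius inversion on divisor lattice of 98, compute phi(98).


phi(n) = n * prod_{p|n} (1 - 1/p).
Prime divisors of 98: [2, 7]
phi(98) = 98 * (1 - 1/2) * (1 - 1/7)
phi(98) = 42


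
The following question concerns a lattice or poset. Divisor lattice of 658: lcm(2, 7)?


Join=lcm.
gcd(2,7)=1
lcm=14


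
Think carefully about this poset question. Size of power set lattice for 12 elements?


Power set = 2^n.
2^12 = 4096


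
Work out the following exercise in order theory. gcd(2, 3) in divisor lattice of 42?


Meet=gcd.
gcd(2,3)=1


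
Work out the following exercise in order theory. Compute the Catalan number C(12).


C(n) = C(2n, n) / (n+1).
C(24, 12) = 2704156
C(12) = 2704156 / 13 = 208012


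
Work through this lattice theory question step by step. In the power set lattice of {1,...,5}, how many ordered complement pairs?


Complement pair (a,b): a meet b = bottom, a join b = top.
Here: A intersect B = {} and A union B = {1,...,5}.
Pairs found: ({},{1,2,3,4,5}), ({1},{2,3,4,5}), ({2},{1,3,4,5}), ({3},{1,2,4,5}), ... (28 more)
Total ordered pairs: 32


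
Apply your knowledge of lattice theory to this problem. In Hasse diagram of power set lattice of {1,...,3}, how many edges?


A cover relation a -< b holds when a < b with no c strictly between.
Cover relations:
  {} -< {1}
  {} -< {2}
  {} -< {3}
  {1} -< {1,2}
  {1} -< {1,3}
  {2} -< {1,2}
  {2} -< {2,3}
  {3} -< {1,3}
  ...4 more
Total: 12


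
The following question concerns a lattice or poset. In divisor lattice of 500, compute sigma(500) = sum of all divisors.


sigma(n) = sum of divisors.
Divisors of 500: [1, 2, 4, 5, 10, 20, 25, 50, 100, 125, 250, 500]
Sum = 1092


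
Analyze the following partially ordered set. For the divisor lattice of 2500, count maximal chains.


A maximal chain goes from the minimum element to a maximal element via cover relations.
Counting all min-to-max paths in the cover graph.
Total maximal chains: 15


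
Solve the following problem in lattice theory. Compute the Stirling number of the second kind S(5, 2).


S(n,k) = k*S(n-1,k) + S(n-1,k-1).
S(4,2) = 7, S(4,1) = 1
S(5,2) = 2*7 + 1 = 14 + 1
S(5,2) = 15


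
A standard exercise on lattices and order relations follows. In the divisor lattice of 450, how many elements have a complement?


An element a is complemented if some b has a meet b = bottom, a join b = top.
a is complemented iff gcd(a, n/a)=1, i.e. a is a unitary divisor of 450.
Complemented elements: 1, 2, 9, 18, 25, 50, ... (2 more)
Count: 8


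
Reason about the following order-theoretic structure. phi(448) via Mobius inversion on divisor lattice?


phi(n) = n * prod_{p|n} (1 - 1/p).
Prime divisors of 448: [2, 7]
phi(448) = 448 * (1 - 1/2) * (1 - 1/7)
phi(448) = 192


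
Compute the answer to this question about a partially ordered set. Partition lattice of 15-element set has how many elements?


B(n) = number of set partitions of an n-element set.
B(n) satisfies the recurrence: B(n+1) = sum_k C(n,k)*B(k).
B(15) = 1382958545


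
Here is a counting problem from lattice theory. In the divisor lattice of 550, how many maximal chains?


A maximal chain goes from the minimum element to a maximal element via cover relations.
Counting all min-to-max paths in the cover graph.
Total maximal chains: 12


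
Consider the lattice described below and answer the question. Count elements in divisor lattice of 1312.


Divisors of 1312: [1, 2, 4, 8, 16, 32, 41, 82, 164, 328, 656, 1312]
Count: 12


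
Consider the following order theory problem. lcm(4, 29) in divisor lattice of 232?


Join=lcm.
gcd(4,29)=1
lcm=116


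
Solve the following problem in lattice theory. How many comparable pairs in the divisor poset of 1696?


A comparable pair {a,b} has a < b or b < a in the order.
Count unordered pairs where one element is strictly below the other.
Examples: {1,2}, {1,4}, {1,8}, {1,16}, ...
Total comparable pairs: 51


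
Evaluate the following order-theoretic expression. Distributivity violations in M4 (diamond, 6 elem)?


Distributive law: a ^ (b v c) = (a ^ b) v (a ^ c).
Check all 6^3 = 216 ordered triples (a,b,c).
  e.g. a=a1, b=a2, c=a3: lhs=a1 != rhs=0
  e.g. a=a1, b=a2, c=a4: lhs=a1 != rhs=0
Total violating triples: 24


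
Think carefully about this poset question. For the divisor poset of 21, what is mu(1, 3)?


In a divisor lattice, mu(a,b) = mu(b/a) where mu is the classical Mobius function.
b/a = 3/1 = 3
Prime factorization of 3: primes [3]
3 is squarefree with 1 prime factor(s), so mu(3) = (-1)^1 = -1


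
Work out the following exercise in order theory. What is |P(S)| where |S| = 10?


Power set = 2^n.
2^10 = 1024


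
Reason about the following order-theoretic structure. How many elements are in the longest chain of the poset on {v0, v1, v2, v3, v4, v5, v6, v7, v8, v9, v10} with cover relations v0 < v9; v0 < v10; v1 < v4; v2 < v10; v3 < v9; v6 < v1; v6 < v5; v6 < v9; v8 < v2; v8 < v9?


A chain is a totally ordered subset; we count the number of elements in a maximum chain.
Compute, for each element x, the size of the longest chain ending at x:
  v0: 1
  v3: 1
  v6: 1
  v7: 1
  v8: 1
  v1: 2
  ...
A maximum chain: v6 < v1 < v4
Number of elements in the longest chain: 3


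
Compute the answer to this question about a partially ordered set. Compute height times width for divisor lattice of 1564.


Height = length of longest chain minus 1; width = size of largest antichain.
A maximum chain: 1 | 23 | 391 | 782 | 1564  (height 4).
A maximum antichain: {4, 34, 46, 391}  (width 4).
Product = 4 * 4 = 16


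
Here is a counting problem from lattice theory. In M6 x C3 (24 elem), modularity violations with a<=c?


Modular law: if a <= c then a v (b ^ c) = (a v b) ^ c.
Check all triples (a,b,c) with a <= c among 24 elements.
This lattice is modular (diamonds M_m and their chain-products are modular).
Total violating triples: 0


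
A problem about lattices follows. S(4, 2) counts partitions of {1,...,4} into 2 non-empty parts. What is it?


S(n,k) = k*S(n-1,k) + S(n-1,k-1).
S(3,2) = 3, S(3,1) = 1
S(4,2) = 2*3 + 1 = 6 + 1
S(4,2) = 7


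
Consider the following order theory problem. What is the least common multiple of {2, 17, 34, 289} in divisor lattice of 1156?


In a divisor lattice, join = lcm (least common multiple).
Compute lcm iteratively: start with first element, then lcm(current, next).
Elements: [2, 17, 34, 289]
lcm(2,17) = 34
lcm(34,34) = 34
lcm(34,289) = 578
Final lcm = 578


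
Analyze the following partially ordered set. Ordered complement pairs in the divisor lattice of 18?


Complement pair (a,b): a meet b = bottom, a join b = top.
Here: gcd(a,b)=1 and lcm(a,b)=18, i.e. a*b=18 with a,b coprime.
Pairs found: (1,18), (2,9), (9,2), (18,1)
Total ordered pairs: 4


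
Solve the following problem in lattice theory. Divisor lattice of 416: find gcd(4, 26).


In a divisor lattice, meet = gcd (greatest common divisor).
By Euclidean algorithm or factoring: gcd(4,26) = 2


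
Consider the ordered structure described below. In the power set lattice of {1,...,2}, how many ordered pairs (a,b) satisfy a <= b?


The order relation is {(a,b) : a <= b}, reflexive so it includes (a,a).
Examples: ({},{}), ({},{1,2}), ({},{1}), ({},{2}), ({1,2},{1,2}), ...
Total ordered pairs: 9


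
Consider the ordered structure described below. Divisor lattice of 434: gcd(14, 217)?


Meet=gcd.
gcd(14,217)=7


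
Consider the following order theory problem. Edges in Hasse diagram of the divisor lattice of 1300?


A cover relation a -< b holds when a < b with no c strictly between.
Cover relations:
  1 -< 2
  1 -< 5
  1 -< 13
  2 -< 4
  2 -< 10
  2 -< 26
  4 -< 20
  4 -< 52
  ...25 more
Total: 33


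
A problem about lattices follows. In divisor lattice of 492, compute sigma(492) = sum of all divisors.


sigma(n) = sum of divisors.
Divisors of 492: [1, 2, 3, 4, 6, 12, 41, 82, 123, 164, 246, 492]
Sum = 1176


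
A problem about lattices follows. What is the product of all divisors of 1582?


Divisors of 1582: [1, 2, 7, 14, 113, 226, 791, 1582]
Product = n^(d(n)/2) = 1582^(8/2)
Product = 6263627420176


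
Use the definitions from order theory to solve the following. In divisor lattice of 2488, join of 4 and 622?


In a divisor lattice, join = lcm (least common multiple).
gcd(4,622) = 2
lcm(4,622) = 4*622/gcd = 2488/2 = 1244


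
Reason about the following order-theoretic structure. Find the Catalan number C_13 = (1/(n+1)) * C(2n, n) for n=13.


C(n) = C(2n, n) / (n+1).
C(26, 13) = 10400600
C(13) = 10400600 / 14 = 742900


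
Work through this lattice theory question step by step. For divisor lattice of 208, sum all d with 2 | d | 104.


Interval [2,104] in divisors of 208: [2, 4, 8, 26, 52, 104]
Sum = 196


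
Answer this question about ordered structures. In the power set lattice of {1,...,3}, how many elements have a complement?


An element a is complemented if some b has a meet b = bottom, a join b = top.
every subset A has complement S\A, so all elements are complemented.
Complemented elements: {}, {1}, {2}, {3}, {1,2}, {1,3}, ... (2 more)
Count: 8


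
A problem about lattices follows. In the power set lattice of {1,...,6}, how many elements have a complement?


An element a is complemented if some b has a meet b = bottom, a join b = top.
every subset A has complement S\A, so all elements are complemented.
Complemented elements: {}, {1}, {2}, {3}, {4}, {5}, ... (58 more)
Count: 64


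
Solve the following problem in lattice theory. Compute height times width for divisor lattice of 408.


Height = length of longest chain minus 1; width = size of largest antichain.
A maximum chain: 1 | 17 | 51 | 102 | 204 | 408  (height 5).
A maximum antichain: {4, 6, 34, 51}  (width 4).
Product = 5 * 4 = 20


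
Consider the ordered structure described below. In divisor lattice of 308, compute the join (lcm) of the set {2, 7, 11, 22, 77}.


In a divisor lattice, join = lcm (least common multiple).
Compute lcm iteratively: start with first element, then lcm(current, next).
Elements: [2, 7, 11, 22, 77]
lcm(2,7) = 14
lcm(14,11) = 154
lcm(154,22) = 154
lcm(154,77) = 154
Final lcm = 154


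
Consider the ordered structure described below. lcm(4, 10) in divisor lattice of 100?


Join=lcm.
gcd(4,10)=2
lcm=20


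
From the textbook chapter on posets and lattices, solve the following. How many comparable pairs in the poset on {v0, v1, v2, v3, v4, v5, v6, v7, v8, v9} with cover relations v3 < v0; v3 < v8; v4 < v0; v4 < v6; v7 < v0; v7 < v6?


A comparable pair {a,b} has a < b or b < a in the order.
Count unordered pairs where one element is strictly below the other.
Examples: {v0,v3}, {v0,v4}, {v0,v7}, {v3,v8}, ...
Total comparable pairs: 6


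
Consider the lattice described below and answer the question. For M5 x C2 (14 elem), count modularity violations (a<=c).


Modular law: if a <= c then a v (b ^ c) = (a v b) ^ c.
Check all triples (a,b,c) with a <= c among 14 elements.
This lattice is modular (diamonds M_m and their chain-products are modular).
Total violating triples: 0


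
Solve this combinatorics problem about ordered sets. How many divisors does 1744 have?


Divisors of 1744: [1, 2, 4, 8, 16, 109, 218, 436, 872, 1744]
Count: 10


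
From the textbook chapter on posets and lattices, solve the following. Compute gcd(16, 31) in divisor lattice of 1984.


In a divisor lattice, meet = gcd (greatest common divisor).
By Euclidean algorithm or factoring: gcd(16,31) = 1


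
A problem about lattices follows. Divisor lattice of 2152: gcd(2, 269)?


Meet=gcd.
gcd(2,269)=1


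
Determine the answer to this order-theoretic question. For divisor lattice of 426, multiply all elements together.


Divisors of 426: [1, 2, 3, 6, 71, 142, 213, 426]
Product = n^(d(n)/2) = 426^(8/2)
Product = 32933538576


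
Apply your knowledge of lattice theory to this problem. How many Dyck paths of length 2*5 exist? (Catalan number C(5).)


C(n) = C(2n, n) / (n+1).
C(10, 5) = 252
C(5) = 252 / 6 = 42


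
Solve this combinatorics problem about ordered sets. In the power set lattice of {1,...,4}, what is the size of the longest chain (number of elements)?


A chain is a totally ordered subset; we count the number of elements in a maximum chain.
Compute, for each element x, the size of the longest chain ending at x:
  {}: 1
  {1}: 2
  {2}: 2
  {3}: 2
  {4}: 2
  {1,2}: 3
  ...
A maximum chain: {} < {1} < {1,2} < {1,2,3} < {1,2,3,4}
Number of elements in the longest chain: 5


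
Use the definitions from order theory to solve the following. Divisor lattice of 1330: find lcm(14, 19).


In a divisor lattice, join = lcm (least common multiple).
gcd(14,19) = 1
lcm(14,19) = 14*19/gcd = 266/1 = 266


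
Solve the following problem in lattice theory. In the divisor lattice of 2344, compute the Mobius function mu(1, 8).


In a divisor lattice, mu(a,b) = mu(b/a) where mu is the classical Mobius function.
b/a = 8/1 = 8
Prime factorization of 8: primes [2]
8 is not squarefree, so mu(8) = 0


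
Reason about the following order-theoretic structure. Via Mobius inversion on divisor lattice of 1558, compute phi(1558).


phi(n) = n * prod_{p|n} (1 - 1/p).
Prime divisors of 1558: [2, 19, 41]
phi(1558) = 1558 * (1 - 1/2) * (1 - 1/19) * (1 - 1/41)
phi(1558) = 720


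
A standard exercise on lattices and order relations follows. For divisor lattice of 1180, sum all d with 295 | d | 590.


Interval [295,590] in divisors of 1180: [295, 590]
Sum = 885


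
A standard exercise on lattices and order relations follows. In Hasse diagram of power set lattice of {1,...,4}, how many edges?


A cover relation a -< b holds when a < b with no c strictly between.
Cover relations:
  {} -< {1}
  {} -< {2}
  {} -< {3}
  {} -< {4}
  {1} -< {1,2}
  {1} -< {1,3}
  {1} -< {1,4}
  {2} -< {1,2}
  ...24 more
Total: 32


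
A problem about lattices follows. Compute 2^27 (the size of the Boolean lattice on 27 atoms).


Power set = 2^n.
2^27 = 134217728


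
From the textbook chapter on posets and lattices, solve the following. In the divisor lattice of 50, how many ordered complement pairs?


Complement pair (a,b): a meet b = bottom, a join b = top.
Here: gcd(a,b)=1 and lcm(a,b)=50, i.e. a*b=50 with a,b coprime.
Pairs found: (1,50), (2,25), (25,2), (50,1)
Total ordered pairs: 4


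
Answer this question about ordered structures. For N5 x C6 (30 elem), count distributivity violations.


Distributive law: a ^ (b v c) = (a ^ b) v (a ^ c).
Check all 30^3 = 27000 ordered triples (a,b,c).
  e.g. a=(b,0), b=(a,0), c=(c,0): lhs=(b,0) != rhs=(a,0)
  e.g. a=(b,0), b=(a,0), c=(c,1): lhs=(b,0) != rhs=(a,0)
Total violating triples: 432


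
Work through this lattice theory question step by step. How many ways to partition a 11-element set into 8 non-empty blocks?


S(n,k) = k*S(n-1,k) + S(n-1,k-1).
S(10,8) = 750, S(10,7) = 5880
S(11,8) = 8*750 + 5880 = 6000 + 5880
S(11,8) = 11880


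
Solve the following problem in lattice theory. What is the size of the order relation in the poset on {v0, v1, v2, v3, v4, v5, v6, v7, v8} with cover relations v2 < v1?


The order relation is {(a,b) : a <= b}, reflexive so it includes (a,a).
Examples: (v0,v0), (v1,v1), (v2,v1), (v2,v2), (v3,v3), ...
Total ordered pairs: 10


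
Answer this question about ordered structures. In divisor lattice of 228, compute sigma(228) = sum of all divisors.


sigma(n) = sum of divisors.
Divisors of 228: [1, 2, 3, 4, 6, 12, 19, 38, 57, 76, 114, 228]
Sum = 560


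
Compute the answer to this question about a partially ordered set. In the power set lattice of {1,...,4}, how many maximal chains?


A maximal chain goes from the minimum element to a maximal element via cover relations.
Counting all min-to-max paths in the cover graph.
Total maximal chains: 24


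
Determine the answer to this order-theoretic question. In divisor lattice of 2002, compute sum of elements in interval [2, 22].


Interval [2,22] in divisors of 2002: [2, 22]
Sum = 24


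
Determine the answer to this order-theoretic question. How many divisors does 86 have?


Divisors of 86: [1, 2, 43, 86]
Count: 4


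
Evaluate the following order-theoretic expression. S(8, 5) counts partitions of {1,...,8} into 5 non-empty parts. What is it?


S(n,k) = k*S(n-1,k) + S(n-1,k-1).
S(7,5) = 140, S(7,4) = 350
S(8,5) = 5*140 + 350 = 700 + 350
S(8,5) = 1050


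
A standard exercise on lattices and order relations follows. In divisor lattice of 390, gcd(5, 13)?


Meet=gcd.
gcd(5,13)=1


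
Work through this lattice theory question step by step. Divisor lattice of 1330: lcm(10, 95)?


Join=lcm.
gcd(10,95)=5
lcm=190


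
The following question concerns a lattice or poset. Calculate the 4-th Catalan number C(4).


C(n) = C(2n, n) / (n+1).
C(8, 4) = 70
C(4) = 70 / 5 = 14
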